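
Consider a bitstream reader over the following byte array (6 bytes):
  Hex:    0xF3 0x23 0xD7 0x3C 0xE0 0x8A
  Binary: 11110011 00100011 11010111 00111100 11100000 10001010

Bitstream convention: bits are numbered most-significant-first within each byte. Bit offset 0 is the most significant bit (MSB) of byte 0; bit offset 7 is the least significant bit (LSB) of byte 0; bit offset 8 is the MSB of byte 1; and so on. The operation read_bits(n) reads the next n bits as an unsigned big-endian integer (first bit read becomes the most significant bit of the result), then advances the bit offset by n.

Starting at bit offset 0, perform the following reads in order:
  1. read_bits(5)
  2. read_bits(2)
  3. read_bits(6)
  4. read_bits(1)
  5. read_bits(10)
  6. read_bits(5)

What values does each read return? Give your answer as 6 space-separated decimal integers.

Read 1: bits[0:5] width=5 -> value=30 (bin 11110); offset now 5 = byte 0 bit 5; 43 bits remain
Read 2: bits[5:7] width=2 -> value=1 (bin 01); offset now 7 = byte 0 bit 7; 41 bits remain
Read 3: bits[7:13] width=6 -> value=36 (bin 100100); offset now 13 = byte 1 bit 5; 35 bits remain
Read 4: bits[13:14] width=1 -> value=0 (bin 0); offset now 14 = byte 1 bit 6; 34 bits remain
Read 5: bits[14:24] width=10 -> value=983 (bin 1111010111); offset now 24 = byte 3 bit 0; 24 bits remain
Read 6: bits[24:29] width=5 -> value=7 (bin 00111); offset now 29 = byte 3 bit 5; 19 bits remain

Answer: 30 1 36 0 983 7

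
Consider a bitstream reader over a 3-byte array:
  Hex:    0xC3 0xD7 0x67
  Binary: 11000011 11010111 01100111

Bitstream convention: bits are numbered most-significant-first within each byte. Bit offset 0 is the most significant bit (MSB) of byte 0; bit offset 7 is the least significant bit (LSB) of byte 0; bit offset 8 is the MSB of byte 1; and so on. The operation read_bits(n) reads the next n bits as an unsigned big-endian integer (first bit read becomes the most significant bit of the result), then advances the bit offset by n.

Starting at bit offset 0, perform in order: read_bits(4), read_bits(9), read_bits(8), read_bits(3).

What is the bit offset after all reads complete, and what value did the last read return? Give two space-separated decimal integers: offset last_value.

Answer: 24 7

Derivation:
Read 1: bits[0:4] width=4 -> value=12 (bin 1100); offset now 4 = byte 0 bit 4; 20 bits remain
Read 2: bits[4:13] width=9 -> value=122 (bin 001111010); offset now 13 = byte 1 bit 5; 11 bits remain
Read 3: bits[13:21] width=8 -> value=236 (bin 11101100); offset now 21 = byte 2 bit 5; 3 bits remain
Read 4: bits[21:24] width=3 -> value=7 (bin 111); offset now 24 = byte 3 bit 0; 0 bits remain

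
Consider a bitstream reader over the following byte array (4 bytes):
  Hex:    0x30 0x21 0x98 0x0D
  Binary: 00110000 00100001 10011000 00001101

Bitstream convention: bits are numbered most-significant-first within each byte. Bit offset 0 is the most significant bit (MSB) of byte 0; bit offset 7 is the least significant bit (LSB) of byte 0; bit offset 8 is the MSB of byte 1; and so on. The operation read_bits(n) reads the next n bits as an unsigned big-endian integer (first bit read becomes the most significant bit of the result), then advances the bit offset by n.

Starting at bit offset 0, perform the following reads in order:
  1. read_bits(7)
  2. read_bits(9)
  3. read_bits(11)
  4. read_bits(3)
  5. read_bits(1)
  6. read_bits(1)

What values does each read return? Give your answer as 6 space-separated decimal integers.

Read 1: bits[0:7] width=7 -> value=24 (bin 0011000); offset now 7 = byte 0 bit 7; 25 bits remain
Read 2: bits[7:16] width=9 -> value=33 (bin 000100001); offset now 16 = byte 2 bit 0; 16 bits remain
Read 3: bits[16:27] width=11 -> value=1216 (bin 10011000000); offset now 27 = byte 3 bit 3; 5 bits remain
Read 4: bits[27:30] width=3 -> value=3 (bin 011); offset now 30 = byte 3 bit 6; 2 bits remain
Read 5: bits[30:31] width=1 -> value=0 (bin 0); offset now 31 = byte 3 bit 7; 1 bits remain
Read 6: bits[31:32] width=1 -> value=1 (bin 1); offset now 32 = byte 4 bit 0; 0 bits remain

Answer: 24 33 1216 3 0 1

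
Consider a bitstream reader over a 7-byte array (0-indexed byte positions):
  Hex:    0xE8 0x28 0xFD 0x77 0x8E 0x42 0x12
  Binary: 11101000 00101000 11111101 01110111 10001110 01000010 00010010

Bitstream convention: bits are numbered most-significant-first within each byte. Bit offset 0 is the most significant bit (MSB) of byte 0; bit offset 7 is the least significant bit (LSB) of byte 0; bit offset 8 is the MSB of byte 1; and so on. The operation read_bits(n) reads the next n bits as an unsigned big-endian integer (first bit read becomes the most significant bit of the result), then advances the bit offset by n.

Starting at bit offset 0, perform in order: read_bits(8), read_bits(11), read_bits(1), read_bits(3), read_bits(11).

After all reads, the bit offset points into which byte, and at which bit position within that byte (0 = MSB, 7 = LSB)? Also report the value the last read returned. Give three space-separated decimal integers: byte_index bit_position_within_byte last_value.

Read 1: bits[0:8] width=8 -> value=232 (bin 11101000); offset now 8 = byte 1 bit 0; 48 bits remain
Read 2: bits[8:19] width=11 -> value=327 (bin 00101000111); offset now 19 = byte 2 bit 3; 37 bits remain
Read 3: bits[19:20] width=1 -> value=1 (bin 1); offset now 20 = byte 2 bit 4; 36 bits remain
Read 4: bits[20:23] width=3 -> value=6 (bin 110); offset now 23 = byte 2 bit 7; 33 bits remain
Read 5: bits[23:34] width=11 -> value=1502 (bin 10111011110); offset now 34 = byte 4 bit 2; 22 bits remain

Answer: 4 2 1502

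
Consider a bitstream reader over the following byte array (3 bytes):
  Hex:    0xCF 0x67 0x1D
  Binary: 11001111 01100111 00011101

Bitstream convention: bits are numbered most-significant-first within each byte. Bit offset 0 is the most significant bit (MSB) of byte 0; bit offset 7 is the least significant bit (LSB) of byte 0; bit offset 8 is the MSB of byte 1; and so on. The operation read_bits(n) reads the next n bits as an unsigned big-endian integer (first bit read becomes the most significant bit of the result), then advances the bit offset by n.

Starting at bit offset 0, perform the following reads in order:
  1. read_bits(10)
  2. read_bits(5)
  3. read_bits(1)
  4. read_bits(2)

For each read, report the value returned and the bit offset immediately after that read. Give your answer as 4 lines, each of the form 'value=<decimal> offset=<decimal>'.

Read 1: bits[0:10] width=10 -> value=829 (bin 1100111101); offset now 10 = byte 1 bit 2; 14 bits remain
Read 2: bits[10:15] width=5 -> value=19 (bin 10011); offset now 15 = byte 1 bit 7; 9 bits remain
Read 3: bits[15:16] width=1 -> value=1 (bin 1); offset now 16 = byte 2 bit 0; 8 bits remain
Read 4: bits[16:18] width=2 -> value=0 (bin 00); offset now 18 = byte 2 bit 2; 6 bits remain

Answer: value=829 offset=10
value=19 offset=15
value=1 offset=16
value=0 offset=18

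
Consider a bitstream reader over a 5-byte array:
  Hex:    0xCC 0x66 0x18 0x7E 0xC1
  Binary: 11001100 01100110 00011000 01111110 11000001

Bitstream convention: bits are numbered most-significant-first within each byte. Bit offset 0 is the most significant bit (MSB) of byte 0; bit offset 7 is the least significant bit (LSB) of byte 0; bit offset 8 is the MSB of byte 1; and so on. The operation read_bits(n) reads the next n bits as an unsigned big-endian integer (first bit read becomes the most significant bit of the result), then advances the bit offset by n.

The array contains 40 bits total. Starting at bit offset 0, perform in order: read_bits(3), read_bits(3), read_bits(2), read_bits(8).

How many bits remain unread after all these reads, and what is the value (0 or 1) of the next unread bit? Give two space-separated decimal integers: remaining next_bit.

Answer: 24 0

Derivation:
Read 1: bits[0:3] width=3 -> value=6 (bin 110); offset now 3 = byte 0 bit 3; 37 bits remain
Read 2: bits[3:6] width=3 -> value=3 (bin 011); offset now 6 = byte 0 bit 6; 34 bits remain
Read 3: bits[6:8] width=2 -> value=0 (bin 00); offset now 8 = byte 1 bit 0; 32 bits remain
Read 4: bits[8:16] width=8 -> value=102 (bin 01100110); offset now 16 = byte 2 bit 0; 24 bits remain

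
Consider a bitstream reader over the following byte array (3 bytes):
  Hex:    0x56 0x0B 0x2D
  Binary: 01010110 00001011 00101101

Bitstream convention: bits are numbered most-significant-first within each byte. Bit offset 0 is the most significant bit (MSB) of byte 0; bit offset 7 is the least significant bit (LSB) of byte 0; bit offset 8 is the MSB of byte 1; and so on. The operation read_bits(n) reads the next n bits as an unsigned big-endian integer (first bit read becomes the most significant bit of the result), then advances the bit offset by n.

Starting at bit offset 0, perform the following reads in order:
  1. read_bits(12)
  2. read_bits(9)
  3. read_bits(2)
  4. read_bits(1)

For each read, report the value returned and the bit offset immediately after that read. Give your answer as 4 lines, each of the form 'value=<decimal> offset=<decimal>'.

Answer: value=1376 offset=12
value=357 offset=21
value=2 offset=23
value=1 offset=24

Derivation:
Read 1: bits[0:12] width=12 -> value=1376 (bin 010101100000); offset now 12 = byte 1 bit 4; 12 bits remain
Read 2: bits[12:21] width=9 -> value=357 (bin 101100101); offset now 21 = byte 2 bit 5; 3 bits remain
Read 3: bits[21:23] width=2 -> value=2 (bin 10); offset now 23 = byte 2 bit 7; 1 bits remain
Read 4: bits[23:24] width=1 -> value=1 (bin 1); offset now 24 = byte 3 bit 0; 0 bits remain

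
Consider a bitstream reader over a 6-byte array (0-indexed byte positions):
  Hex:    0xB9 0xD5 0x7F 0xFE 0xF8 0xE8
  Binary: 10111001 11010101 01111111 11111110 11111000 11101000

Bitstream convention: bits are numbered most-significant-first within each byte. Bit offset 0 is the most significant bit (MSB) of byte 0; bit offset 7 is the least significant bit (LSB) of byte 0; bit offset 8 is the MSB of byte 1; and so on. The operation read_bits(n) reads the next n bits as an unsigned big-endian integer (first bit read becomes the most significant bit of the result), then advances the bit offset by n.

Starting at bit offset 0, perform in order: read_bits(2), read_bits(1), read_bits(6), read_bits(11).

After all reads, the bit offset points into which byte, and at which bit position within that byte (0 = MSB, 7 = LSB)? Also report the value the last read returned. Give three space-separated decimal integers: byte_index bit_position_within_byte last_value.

Answer: 2 4 1367

Derivation:
Read 1: bits[0:2] width=2 -> value=2 (bin 10); offset now 2 = byte 0 bit 2; 46 bits remain
Read 2: bits[2:3] width=1 -> value=1 (bin 1); offset now 3 = byte 0 bit 3; 45 bits remain
Read 3: bits[3:9] width=6 -> value=51 (bin 110011); offset now 9 = byte 1 bit 1; 39 bits remain
Read 4: bits[9:20] width=11 -> value=1367 (bin 10101010111); offset now 20 = byte 2 bit 4; 28 bits remain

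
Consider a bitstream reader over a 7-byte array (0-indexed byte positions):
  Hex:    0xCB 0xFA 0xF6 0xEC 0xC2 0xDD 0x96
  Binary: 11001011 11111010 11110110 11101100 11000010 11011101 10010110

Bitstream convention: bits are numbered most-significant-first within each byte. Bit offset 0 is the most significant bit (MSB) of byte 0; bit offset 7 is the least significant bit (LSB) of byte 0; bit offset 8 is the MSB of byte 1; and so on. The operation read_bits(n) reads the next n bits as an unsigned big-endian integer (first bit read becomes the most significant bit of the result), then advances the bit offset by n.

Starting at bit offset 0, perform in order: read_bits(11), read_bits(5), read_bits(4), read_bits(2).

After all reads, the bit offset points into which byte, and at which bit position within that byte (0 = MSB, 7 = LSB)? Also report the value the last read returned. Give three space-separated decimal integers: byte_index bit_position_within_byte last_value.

Read 1: bits[0:11] width=11 -> value=1631 (bin 11001011111); offset now 11 = byte 1 bit 3; 45 bits remain
Read 2: bits[11:16] width=5 -> value=26 (bin 11010); offset now 16 = byte 2 bit 0; 40 bits remain
Read 3: bits[16:20] width=4 -> value=15 (bin 1111); offset now 20 = byte 2 bit 4; 36 bits remain
Read 4: bits[20:22] width=2 -> value=1 (bin 01); offset now 22 = byte 2 bit 6; 34 bits remain

Answer: 2 6 1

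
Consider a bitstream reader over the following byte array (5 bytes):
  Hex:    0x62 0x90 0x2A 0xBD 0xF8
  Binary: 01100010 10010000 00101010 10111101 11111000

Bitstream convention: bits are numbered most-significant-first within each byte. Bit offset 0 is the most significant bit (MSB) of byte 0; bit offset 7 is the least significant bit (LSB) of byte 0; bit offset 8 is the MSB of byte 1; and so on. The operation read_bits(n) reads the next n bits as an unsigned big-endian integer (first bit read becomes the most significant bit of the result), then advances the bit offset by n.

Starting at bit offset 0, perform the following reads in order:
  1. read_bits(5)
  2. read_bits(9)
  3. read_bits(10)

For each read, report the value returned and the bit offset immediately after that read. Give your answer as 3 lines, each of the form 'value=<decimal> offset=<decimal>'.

Answer: value=12 offset=5
value=164 offset=14
value=42 offset=24

Derivation:
Read 1: bits[0:5] width=5 -> value=12 (bin 01100); offset now 5 = byte 0 bit 5; 35 bits remain
Read 2: bits[5:14] width=9 -> value=164 (bin 010100100); offset now 14 = byte 1 bit 6; 26 bits remain
Read 3: bits[14:24] width=10 -> value=42 (bin 0000101010); offset now 24 = byte 3 bit 0; 16 bits remain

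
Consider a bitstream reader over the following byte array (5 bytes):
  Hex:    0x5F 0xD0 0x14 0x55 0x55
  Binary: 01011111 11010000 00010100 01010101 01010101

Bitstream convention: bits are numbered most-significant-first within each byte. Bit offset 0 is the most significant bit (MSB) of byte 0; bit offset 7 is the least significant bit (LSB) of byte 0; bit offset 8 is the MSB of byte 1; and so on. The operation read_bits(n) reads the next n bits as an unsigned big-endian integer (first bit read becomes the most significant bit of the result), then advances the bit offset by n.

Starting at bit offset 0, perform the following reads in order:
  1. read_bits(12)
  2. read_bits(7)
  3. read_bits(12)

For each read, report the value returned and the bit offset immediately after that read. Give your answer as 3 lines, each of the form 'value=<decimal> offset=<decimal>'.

Read 1: bits[0:12] width=12 -> value=1533 (bin 010111111101); offset now 12 = byte 1 bit 4; 28 bits remain
Read 2: bits[12:19] width=7 -> value=0 (bin 0000000); offset now 19 = byte 2 bit 3; 21 bits remain
Read 3: bits[19:31] width=12 -> value=2602 (bin 101000101010); offset now 31 = byte 3 bit 7; 9 bits remain

Answer: value=1533 offset=12
value=0 offset=19
value=2602 offset=31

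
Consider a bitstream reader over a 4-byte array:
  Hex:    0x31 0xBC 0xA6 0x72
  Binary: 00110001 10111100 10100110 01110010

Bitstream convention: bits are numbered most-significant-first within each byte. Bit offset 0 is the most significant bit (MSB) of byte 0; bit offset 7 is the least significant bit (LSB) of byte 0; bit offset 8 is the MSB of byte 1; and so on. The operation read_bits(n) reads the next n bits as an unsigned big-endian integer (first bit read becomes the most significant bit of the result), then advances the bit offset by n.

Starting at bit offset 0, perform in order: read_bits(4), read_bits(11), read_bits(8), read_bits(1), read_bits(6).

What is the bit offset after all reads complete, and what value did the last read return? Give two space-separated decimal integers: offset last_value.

Answer: 30 28

Derivation:
Read 1: bits[0:4] width=4 -> value=3 (bin 0011); offset now 4 = byte 0 bit 4; 28 bits remain
Read 2: bits[4:15] width=11 -> value=222 (bin 00011011110); offset now 15 = byte 1 bit 7; 17 bits remain
Read 3: bits[15:23] width=8 -> value=83 (bin 01010011); offset now 23 = byte 2 bit 7; 9 bits remain
Read 4: bits[23:24] width=1 -> value=0 (bin 0); offset now 24 = byte 3 bit 0; 8 bits remain
Read 5: bits[24:30] width=6 -> value=28 (bin 011100); offset now 30 = byte 3 bit 6; 2 bits remain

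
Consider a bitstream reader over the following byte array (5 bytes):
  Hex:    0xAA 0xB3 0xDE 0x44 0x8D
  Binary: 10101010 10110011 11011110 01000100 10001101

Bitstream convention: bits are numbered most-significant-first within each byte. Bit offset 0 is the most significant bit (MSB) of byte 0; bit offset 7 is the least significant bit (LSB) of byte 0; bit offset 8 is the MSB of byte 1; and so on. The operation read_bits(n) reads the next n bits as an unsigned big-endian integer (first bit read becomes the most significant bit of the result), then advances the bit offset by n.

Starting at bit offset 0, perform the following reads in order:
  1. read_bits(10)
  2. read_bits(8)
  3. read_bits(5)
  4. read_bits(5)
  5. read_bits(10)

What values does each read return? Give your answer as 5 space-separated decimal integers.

Read 1: bits[0:10] width=10 -> value=682 (bin 1010101010); offset now 10 = byte 1 bit 2; 30 bits remain
Read 2: bits[10:18] width=8 -> value=207 (bin 11001111); offset now 18 = byte 2 bit 2; 22 bits remain
Read 3: bits[18:23] width=5 -> value=15 (bin 01111); offset now 23 = byte 2 bit 7; 17 bits remain
Read 4: bits[23:28] width=5 -> value=4 (bin 00100); offset now 28 = byte 3 bit 4; 12 bits remain
Read 5: bits[28:38] width=10 -> value=291 (bin 0100100011); offset now 38 = byte 4 bit 6; 2 bits remain

Answer: 682 207 15 4 291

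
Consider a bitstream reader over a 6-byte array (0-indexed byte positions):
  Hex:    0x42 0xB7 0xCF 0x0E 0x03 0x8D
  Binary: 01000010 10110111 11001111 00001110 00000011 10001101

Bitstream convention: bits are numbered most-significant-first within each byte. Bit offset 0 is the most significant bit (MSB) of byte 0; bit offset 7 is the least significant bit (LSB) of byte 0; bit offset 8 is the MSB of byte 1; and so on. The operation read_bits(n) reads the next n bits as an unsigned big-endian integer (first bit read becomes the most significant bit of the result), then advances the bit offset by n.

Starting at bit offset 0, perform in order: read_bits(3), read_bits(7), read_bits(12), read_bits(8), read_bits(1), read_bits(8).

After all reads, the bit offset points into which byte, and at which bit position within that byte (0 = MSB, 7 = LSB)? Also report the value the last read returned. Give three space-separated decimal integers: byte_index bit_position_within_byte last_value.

Answer: 4 7 1

Derivation:
Read 1: bits[0:3] width=3 -> value=2 (bin 010); offset now 3 = byte 0 bit 3; 45 bits remain
Read 2: bits[3:10] width=7 -> value=10 (bin 0001010); offset now 10 = byte 1 bit 2; 38 bits remain
Read 3: bits[10:22] width=12 -> value=3571 (bin 110111110011); offset now 22 = byte 2 bit 6; 26 bits remain
Read 4: bits[22:30] width=8 -> value=195 (bin 11000011); offset now 30 = byte 3 bit 6; 18 bits remain
Read 5: bits[30:31] width=1 -> value=1 (bin 1); offset now 31 = byte 3 bit 7; 17 bits remain
Read 6: bits[31:39] width=8 -> value=1 (bin 00000001); offset now 39 = byte 4 bit 7; 9 bits remain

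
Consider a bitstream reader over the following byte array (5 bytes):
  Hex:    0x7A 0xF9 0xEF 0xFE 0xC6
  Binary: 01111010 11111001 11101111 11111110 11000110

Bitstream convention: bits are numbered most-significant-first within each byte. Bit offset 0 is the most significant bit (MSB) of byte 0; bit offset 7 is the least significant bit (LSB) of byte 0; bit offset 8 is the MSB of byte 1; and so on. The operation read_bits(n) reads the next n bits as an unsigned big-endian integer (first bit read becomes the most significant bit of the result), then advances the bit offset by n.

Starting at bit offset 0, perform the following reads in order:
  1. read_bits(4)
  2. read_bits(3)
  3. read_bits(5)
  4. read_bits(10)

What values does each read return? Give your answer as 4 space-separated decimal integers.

Answer: 7 5 15 635

Derivation:
Read 1: bits[0:4] width=4 -> value=7 (bin 0111); offset now 4 = byte 0 bit 4; 36 bits remain
Read 2: bits[4:7] width=3 -> value=5 (bin 101); offset now 7 = byte 0 bit 7; 33 bits remain
Read 3: bits[7:12] width=5 -> value=15 (bin 01111); offset now 12 = byte 1 bit 4; 28 bits remain
Read 4: bits[12:22] width=10 -> value=635 (bin 1001111011); offset now 22 = byte 2 bit 6; 18 bits remain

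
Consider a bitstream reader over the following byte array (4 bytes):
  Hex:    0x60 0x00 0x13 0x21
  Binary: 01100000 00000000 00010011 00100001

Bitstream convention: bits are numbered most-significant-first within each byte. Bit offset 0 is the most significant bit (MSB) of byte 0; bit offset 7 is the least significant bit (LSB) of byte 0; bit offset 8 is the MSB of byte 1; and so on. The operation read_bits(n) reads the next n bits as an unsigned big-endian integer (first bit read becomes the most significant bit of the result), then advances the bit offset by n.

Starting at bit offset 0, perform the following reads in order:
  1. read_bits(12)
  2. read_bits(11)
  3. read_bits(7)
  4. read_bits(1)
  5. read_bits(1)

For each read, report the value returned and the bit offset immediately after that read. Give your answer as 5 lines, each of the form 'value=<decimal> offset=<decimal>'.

Answer: value=1536 offset=12
value=9 offset=23
value=72 offset=30
value=0 offset=31
value=1 offset=32

Derivation:
Read 1: bits[0:12] width=12 -> value=1536 (bin 011000000000); offset now 12 = byte 1 bit 4; 20 bits remain
Read 2: bits[12:23] width=11 -> value=9 (bin 00000001001); offset now 23 = byte 2 bit 7; 9 bits remain
Read 3: bits[23:30] width=7 -> value=72 (bin 1001000); offset now 30 = byte 3 bit 6; 2 bits remain
Read 4: bits[30:31] width=1 -> value=0 (bin 0); offset now 31 = byte 3 bit 7; 1 bits remain
Read 5: bits[31:32] width=1 -> value=1 (bin 1); offset now 32 = byte 4 bit 0; 0 bits remain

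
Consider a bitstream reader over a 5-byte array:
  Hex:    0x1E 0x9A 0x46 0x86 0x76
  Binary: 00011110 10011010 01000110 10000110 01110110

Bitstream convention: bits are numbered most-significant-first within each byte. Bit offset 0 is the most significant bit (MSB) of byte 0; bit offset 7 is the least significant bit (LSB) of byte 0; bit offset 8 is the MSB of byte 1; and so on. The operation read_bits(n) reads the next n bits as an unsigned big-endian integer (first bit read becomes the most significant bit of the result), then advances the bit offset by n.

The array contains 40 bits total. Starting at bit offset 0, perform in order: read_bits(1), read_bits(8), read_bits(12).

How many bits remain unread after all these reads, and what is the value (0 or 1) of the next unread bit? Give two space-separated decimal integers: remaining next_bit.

Answer: 19 1

Derivation:
Read 1: bits[0:1] width=1 -> value=0 (bin 0); offset now 1 = byte 0 bit 1; 39 bits remain
Read 2: bits[1:9] width=8 -> value=61 (bin 00111101); offset now 9 = byte 1 bit 1; 31 bits remain
Read 3: bits[9:21] width=12 -> value=840 (bin 001101001000); offset now 21 = byte 2 bit 5; 19 bits remain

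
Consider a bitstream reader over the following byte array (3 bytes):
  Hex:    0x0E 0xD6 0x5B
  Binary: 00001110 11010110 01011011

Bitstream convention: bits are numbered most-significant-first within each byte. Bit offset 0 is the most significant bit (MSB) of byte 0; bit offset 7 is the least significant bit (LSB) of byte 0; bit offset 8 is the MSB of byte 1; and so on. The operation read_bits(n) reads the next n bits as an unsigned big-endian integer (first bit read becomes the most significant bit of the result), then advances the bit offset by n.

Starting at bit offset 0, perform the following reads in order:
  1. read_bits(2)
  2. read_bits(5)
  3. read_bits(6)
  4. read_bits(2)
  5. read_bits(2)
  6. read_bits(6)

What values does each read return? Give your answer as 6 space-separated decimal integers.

Read 1: bits[0:2] width=2 -> value=0 (bin 00); offset now 2 = byte 0 bit 2; 22 bits remain
Read 2: bits[2:7] width=5 -> value=7 (bin 00111); offset now 7 = byte 0 bit 7; 17 bits remain
Read 3: bits[7:13] width=6 -> value=26 (bin 011010); offset now 13 = byte 1 bit 5; 11 bits remain
Read 4: bits[13:15] width=2 -> value=3 (bin 11); offset now 15 = byte 1 bit 7; 9 bits remain
Read 5: bits[15:17] width=2 -> value=0 (bin 00); offset now 17 = byte 2 bit 1; 7 bits remain
Read 6: bits[17:23] width=6 -> value=45 (bin 101101); offset now 23 = byte 2 bit 7; 1 bits remain

Answer: 0 7 26 3 0 45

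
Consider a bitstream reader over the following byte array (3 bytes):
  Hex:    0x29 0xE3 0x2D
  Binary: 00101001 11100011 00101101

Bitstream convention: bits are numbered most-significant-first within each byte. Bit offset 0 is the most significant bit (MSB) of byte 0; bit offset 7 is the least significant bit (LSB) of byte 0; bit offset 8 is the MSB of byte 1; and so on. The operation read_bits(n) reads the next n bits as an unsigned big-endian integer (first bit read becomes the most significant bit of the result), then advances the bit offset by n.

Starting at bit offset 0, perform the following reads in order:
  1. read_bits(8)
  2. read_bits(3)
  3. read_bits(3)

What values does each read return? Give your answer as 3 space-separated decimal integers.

Read 1: bits[0:8] width=8 -> value=41 (bin 00101001); offset now 8 = byte 1 bit 0; 16 bits remain
Read 2: bits[8:11] width=3 -> value=7 (bin 111); offset now 11 = byte 1 bit 3; 13 bits remain
Read 3: bits[11:14] width=3 -> value=0 (bin 000); offset now 14 = byte 1 bit 6; 10 bits remain

Answer: 41 7 0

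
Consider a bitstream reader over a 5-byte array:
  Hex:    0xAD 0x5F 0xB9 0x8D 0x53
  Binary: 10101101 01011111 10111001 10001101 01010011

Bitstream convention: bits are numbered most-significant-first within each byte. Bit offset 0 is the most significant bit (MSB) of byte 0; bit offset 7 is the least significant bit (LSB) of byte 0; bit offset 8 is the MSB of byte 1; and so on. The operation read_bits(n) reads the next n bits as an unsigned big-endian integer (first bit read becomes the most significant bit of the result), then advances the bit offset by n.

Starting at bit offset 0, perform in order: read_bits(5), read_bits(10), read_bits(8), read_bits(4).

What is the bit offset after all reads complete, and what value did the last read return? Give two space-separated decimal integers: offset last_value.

Answer: 27 12

Derivation:
Read 1: bits[0:5] width=5 -> value=21 (bin 10101); offset now 5 = byte 0 bit 5; 35 bits remain
Read 2: bits[5:15] width=10 -> value=687 (bin 1010101111); offset now 15 = byte 1 bit 7; 25 bits remain
Read 3: bits[15:23] width=8 -> value=220 (bin 11011100); offset now 23 = byte 2 bit 7; 17 bits remain
Read 4: bits[23:27] width=4 -> value=12 (bin 1100); offset now 27 = byte 3 bit 3; 13 bits remain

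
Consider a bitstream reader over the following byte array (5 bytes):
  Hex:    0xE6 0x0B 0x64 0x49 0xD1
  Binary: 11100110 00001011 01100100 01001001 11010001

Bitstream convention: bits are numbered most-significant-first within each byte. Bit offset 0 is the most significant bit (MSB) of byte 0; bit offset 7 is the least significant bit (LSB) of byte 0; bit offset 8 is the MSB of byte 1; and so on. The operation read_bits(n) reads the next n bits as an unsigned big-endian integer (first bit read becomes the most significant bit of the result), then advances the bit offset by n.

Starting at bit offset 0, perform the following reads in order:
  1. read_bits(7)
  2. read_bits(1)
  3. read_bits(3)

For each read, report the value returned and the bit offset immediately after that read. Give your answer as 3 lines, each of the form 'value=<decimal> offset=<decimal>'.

Read 1: bits[0:7] width=7 -> value=115 (bin 1110011); offset now 7 = byte 0 bit 7; 33 bits remain
Read 2: bits[7:8] width=1 -> value=0 (bin 0); offset now 8 = byte 1 bit 0; 32 bits remain
Read 3: bits[8:11] width=3 -> value=0 (bin 000); offset now 11 = byte 1 bit 3; 29 bits remain

Answer: value=115 offset=7
value=0 offset=8
value=0 offset=11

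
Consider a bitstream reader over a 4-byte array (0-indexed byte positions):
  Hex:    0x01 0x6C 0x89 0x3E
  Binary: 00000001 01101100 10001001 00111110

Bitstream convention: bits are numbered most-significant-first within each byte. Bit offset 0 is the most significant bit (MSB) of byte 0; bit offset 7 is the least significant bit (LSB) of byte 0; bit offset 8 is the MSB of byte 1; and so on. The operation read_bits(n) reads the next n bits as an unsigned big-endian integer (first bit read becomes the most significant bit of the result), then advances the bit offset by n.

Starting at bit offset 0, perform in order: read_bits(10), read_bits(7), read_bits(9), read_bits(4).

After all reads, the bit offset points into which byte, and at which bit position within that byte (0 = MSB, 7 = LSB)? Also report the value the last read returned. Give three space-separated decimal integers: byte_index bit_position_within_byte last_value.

Read 1: bits[0:10] width=10 -> value=5 (bin 0000000101); offset now 10 = byte 1 bit 2; 22 bits remain
Read 2: bits[10:17] width=7 -> value=89 (bin 1011001); offset now 17 = byte 2 bit 1; 15 bits remain
Read 3: bits[17:26] width=9 -> value=36 (bin 000100100); offset now 26 = byte 3 bit 2; 6 bits remain
Read 4: bits[26:30] width=4 -> value=15 (bin 1111); offset now 30 = byte 3 bit 6; 2 bits remain

Answer: 3 6 15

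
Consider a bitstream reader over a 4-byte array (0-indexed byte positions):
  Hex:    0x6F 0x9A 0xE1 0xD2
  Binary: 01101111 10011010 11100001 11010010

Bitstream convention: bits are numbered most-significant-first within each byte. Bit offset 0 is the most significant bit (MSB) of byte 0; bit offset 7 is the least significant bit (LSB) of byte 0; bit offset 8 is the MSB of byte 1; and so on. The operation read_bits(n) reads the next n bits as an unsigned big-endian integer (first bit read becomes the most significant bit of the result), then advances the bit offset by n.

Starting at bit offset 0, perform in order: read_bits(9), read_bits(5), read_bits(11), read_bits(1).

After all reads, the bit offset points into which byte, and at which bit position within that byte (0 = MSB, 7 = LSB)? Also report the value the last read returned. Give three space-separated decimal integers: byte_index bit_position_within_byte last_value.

Answer: 3 2 1

Derivation:
Read 1: bits[0:9] width=9 -> value=223 (bin 011011111); offset now 9 = byte 1 bit 1; 23 bits remain
Read 2: bits[9:14] width=5 -> value=6 (bin 00110); offset now 14 = byte 1 bit 6; 18 bits remain
Read 3: bits[14:25] width=11 -> value=1475 (bin 10111000011); offset now 25 = byte 3 bit 1; 7 bits remain
Read 4: bits[25:26] width=1 -> value=1 (bin 1); offset now 26 = byte 3 bit 2; 6 bits remain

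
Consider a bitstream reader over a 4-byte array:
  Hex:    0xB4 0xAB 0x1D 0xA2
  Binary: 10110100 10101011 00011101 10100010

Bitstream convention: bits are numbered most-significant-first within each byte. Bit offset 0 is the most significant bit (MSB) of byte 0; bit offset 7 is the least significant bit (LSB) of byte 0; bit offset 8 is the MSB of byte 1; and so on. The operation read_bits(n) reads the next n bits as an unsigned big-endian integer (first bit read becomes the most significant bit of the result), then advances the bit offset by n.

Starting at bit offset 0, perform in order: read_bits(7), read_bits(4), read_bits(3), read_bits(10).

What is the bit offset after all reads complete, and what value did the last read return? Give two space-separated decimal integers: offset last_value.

Read 1: bits[0:7] width=7 -> value=90 (bin 1011010); offset now 7 = byte 0 bit 7; 25 bits remain
Read 2: bits[7:11] width=4 -> value=5 (bin 0101); offset now 11 = byte 1 bit 3; 21 bits remain
Read 3: bits[11:14] width=3 -> value=2 (bin 010); offset now 14 = byte 1 bit 6; 18 bits remain
Read 4: bits[14:24] width=10 -> value=797 (bin 1100011101); offset now 24 = byte 3 bit 0; 8 bits remain

Answer: 24 797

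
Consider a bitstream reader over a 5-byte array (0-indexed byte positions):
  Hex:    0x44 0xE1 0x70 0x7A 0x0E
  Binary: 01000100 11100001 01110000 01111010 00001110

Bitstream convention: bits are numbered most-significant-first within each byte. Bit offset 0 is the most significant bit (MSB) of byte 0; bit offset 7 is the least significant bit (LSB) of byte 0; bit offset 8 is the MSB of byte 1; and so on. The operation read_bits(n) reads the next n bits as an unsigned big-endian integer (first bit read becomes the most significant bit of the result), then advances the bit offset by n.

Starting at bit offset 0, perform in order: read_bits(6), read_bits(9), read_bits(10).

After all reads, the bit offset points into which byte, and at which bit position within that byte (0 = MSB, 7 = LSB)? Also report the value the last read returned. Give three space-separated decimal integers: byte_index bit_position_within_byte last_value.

Answer: 3 1 736

Derivation:
Read 1: bits[0:6] width=6 -> value=17 (bin 010001); offset now 6 = byte 0 bit 6; 34 bits remain
Read 2: bits[6:15] width=9 -> value=112 (bin 001110000); offset now 15 = byte 1 bit 7; 25 bits remain
Read 3: bits[15:25] width=10 -> value=736 (bin 1011100000); offset now 25 = byte 3 bit 1; 15 bits remain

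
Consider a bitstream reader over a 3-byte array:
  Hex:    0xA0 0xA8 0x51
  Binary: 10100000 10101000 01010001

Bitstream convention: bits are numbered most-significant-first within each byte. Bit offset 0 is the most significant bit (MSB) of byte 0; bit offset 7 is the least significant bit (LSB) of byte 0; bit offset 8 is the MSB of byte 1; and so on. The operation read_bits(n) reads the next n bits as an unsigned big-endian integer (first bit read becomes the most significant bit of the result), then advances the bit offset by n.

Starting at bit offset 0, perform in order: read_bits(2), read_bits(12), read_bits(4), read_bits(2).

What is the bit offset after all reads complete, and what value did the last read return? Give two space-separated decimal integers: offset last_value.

Read 1: bits[0:2] width=2 -> value=2 (bin 10); offset now 2 = byte 0 bit 2; 22 bits remain
Read 2: bits[2:14] width=12 -> value=2090 (bin 100000101010); offset now 14 = byte 1 bit 6; 10 bits remain
Read 3: bits[14:18] width=4 -> value=1 (bin 0001); offset now 18 = byte 2 bit 2; 6 bits remain
Read 4: bits[18:20] width=2 -> value=1 (bin 01); offset now 20 = byte 2 bit 4; 4 bits remain

Answer: 20 1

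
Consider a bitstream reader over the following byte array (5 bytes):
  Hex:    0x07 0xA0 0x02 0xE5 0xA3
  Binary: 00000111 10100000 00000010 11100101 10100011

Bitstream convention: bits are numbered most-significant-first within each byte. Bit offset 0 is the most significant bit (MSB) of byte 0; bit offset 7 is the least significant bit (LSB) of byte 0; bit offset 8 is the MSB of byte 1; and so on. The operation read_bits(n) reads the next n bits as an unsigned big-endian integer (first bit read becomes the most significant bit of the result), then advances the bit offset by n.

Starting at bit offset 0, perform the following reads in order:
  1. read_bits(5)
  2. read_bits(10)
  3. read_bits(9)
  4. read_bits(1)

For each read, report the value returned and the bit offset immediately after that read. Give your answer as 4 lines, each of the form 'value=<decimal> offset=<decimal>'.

Answer: value=0 offset=5
value=976 offset=15
value=2 offset=24
value=1 offset=25

Derivation:
Read 1: bits[0:5] width=5 -> value=0 (bin 00000); offset now 5 = byte 0 bit 5; 35 bits remain
Read 2: bits[5:15] width=10 -> value=976 (bin 1111010000); offset now 15 = byte 1 bit 7; 25 bits remain
Read 3: bits[15:24] width=9 -> value=2 (bin 000000010); offset now 24 = byte 3 bit 0; 16 bits remain
Read 4: bits[24:25] width=1 -> value=1 (bin 1); offset now 25 = byte 3 bit 1; 15 bits remain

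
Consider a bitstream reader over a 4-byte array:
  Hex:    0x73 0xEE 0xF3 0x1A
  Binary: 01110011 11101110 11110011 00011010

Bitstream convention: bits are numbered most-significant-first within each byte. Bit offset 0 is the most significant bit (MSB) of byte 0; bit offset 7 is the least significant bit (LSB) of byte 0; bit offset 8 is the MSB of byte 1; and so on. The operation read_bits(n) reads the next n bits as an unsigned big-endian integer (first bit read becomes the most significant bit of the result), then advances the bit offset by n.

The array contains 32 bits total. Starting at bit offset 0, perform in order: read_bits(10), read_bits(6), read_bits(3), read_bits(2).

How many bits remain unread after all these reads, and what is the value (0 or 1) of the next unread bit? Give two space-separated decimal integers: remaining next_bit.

Answer: 11 0

Derivation:
Read 1: bits[0:10] width=10 -> value=463 (bin 0111001111); offset now 10 = byte 1 bit 2; 22 bits remain
Read 2: bits[10:16] width=6 -> value=46 (bin 101110); offset now 16 = byte 2 bit 0; 16 bits remain
Read 3: bits[16:19] width=3 -> value=7 (bin 111); offset now 19 = byte 2 bit 3; 13 bits remain
Read 4: bits[19:21] width=2 -> value=2 (bin 10); offset now 21 = byte 2 bit 5; 11 bits remain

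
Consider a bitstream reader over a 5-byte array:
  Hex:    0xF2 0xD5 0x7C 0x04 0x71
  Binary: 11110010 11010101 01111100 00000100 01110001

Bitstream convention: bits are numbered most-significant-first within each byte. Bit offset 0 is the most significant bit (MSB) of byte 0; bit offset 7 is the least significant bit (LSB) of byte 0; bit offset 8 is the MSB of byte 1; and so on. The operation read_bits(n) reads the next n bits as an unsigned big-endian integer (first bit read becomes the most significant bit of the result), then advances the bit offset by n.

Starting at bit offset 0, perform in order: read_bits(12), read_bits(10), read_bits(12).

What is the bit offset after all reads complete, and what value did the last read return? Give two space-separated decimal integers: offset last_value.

Answer: 34 17

Derivation:
Read 1: bits[0:12] width=12 -> value=3885 (bin 111100101101); offset now 12 = byte 1 bit 4; 28 bits remain
Read 2: bits[12:22] width=10 -> value=351 (bin 0101011111); offset now 22 = byte 2 bit 6; 18 bits remain
Read 3: bits[22:34] width=12 -> value=17 (bin 000000010001); offset now 34 = byte 4 bit 2; 6 bits remain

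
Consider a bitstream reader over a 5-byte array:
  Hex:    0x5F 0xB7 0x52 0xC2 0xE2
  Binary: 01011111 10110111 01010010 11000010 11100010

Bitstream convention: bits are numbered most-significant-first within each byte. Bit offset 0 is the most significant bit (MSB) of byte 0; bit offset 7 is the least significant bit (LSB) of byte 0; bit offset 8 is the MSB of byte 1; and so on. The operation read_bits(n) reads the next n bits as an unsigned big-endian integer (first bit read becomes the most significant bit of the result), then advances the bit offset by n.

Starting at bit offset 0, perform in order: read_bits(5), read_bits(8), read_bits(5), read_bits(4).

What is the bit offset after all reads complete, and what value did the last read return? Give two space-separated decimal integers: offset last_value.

Read 1: bits[0:5] width=5 -> value=11 (bin 01011); offset now 5 = byte 0 bit 5; 35 bits remain
Read 2: bits[5:13] width=8 -> value=246 (bin 11110110); offset now 13 = byte 1 bit 5; 27 bits remain
Read 3: bits[13:18] width=5 -> value=29 (bin 11101); offset now 18 = byte 2 bit 2; 22 bits remain
Read 4: bits[18:22] width=4 -> value=4 (bin 0100); offset now 22 = byte 2 bit 6; 18 bits remain

Answer: 22 4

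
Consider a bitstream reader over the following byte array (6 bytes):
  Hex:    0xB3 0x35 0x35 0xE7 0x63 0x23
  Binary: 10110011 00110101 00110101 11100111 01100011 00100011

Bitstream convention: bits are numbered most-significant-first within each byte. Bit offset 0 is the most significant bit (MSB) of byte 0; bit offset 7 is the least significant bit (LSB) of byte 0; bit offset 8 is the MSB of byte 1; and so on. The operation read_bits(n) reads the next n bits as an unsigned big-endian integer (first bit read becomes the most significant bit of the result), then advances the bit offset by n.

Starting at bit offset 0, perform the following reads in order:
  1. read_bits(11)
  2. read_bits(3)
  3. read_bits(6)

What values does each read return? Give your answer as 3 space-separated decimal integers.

Read 1: bits[0:11] width=11 -> value=1433 (bin 10110011001); offset now 11 = byte 1 bit 3; 37 bits remain
Read 2: bits[11:14] width=3 -> value=5 (bin 101); offset now 14 = byte 1 bit 6; 34 bits remain
Read 3: bits[14:20] width=6 -> value=19 (bin 010011); offset now 20 = byte 2 bit 4; 28 bits remain

Answer: 1433 5 19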